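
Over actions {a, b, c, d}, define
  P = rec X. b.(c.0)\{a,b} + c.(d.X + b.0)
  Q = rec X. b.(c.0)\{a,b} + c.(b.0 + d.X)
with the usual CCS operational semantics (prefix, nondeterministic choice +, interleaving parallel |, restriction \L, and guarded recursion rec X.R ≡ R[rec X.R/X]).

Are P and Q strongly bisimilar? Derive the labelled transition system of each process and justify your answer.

LTS(P): 5 reachable states
  s0 = rec X. b.(c.0)\{a,b} + c.(d.X + b.0) → —b→ s1, —c→ s2
  s1 = (c.0)\{a,b} → —c→ s3
  s2 = d.(rec X. b.(c.0)\{a,b} + c.(d.X + b.0)) + b.0 → —b→ s4, —d→ s0
  s3 = 0\{a,b} → stopped
  s4 = 0 → stopped
LTS(Q): 5 reachable states
  t0 = rec X. b.(c.0)\{a,b} + c.(b.0 + d.X) → —b→ t1, —c→ t2
  t1 = (c.0)\{a,b} → —c→ t3
  t2 = b.0 + d.(rec X. b.(c.0)\{a,b} + c.(b.0 + d.X)) → —b→ t4, —d→ t0
  t3 = 0\{a,b} → stopped
  t4 = 0 → stopped
Coarsest stable partition (strong bisimilarity classes):
  B0 = {s0, t0}
  B1 = {s2, t2}
  B2 = {s3, s4, t3, t4}
  B3 = {s1, t1}
s0 ∈ B0, t0 ∈ B0 → same block

bisimilar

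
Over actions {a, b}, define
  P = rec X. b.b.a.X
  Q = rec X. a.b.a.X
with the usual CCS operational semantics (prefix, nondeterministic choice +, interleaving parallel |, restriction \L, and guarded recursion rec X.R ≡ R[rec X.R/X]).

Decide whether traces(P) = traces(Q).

traces(P) ≠ traces(Q) — witness ⟨b⟩

LTS(P): 3 reachable states
  s0 = rec X. b.b.a.X | -b-> s1
  s1 = b.a.(rec X. b.b.a.X) | -b-> s2
  s2 = a.(rec X. b.b.a.X) | -a-> s0
LTS(Q): 3 reachable states
  t0 = rec X. a.b.a.X | -a-> t1
  t1 = b.a.(rec X. a.b.a.X) | -b-> t2
  t2 = a.(rec X. a.b.a.X) | -a-> t0
Executing b from P (initial set {s0}):
  after b @ step 1: {s1}
  P completes σ.
Executing b from Q (initial set {t0}):
  after b @ step 1: no successor for Q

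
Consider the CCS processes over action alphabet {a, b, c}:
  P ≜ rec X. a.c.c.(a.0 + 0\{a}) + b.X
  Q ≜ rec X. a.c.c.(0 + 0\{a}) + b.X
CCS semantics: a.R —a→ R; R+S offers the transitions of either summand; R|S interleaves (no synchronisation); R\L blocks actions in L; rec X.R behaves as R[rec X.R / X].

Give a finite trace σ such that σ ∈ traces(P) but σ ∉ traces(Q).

acca

Reachable graph of P (5 states):
  p0 = rec X. a.c.c.(a.0 + 0\{a}) + b.X has moves —a→ p1, —b→ p0
  p1 = c.c.(a.0 + 0\{a}) has moves —c→ p2
  p2 = c.(a.0 + 0\{a}) has moves —c→ p3
  p3 = a.0 + 0\{a} has moves —a→ p4
  p4 = 0 has moves (no moves)
Reachable graph of Q (4 states):
  q0 = rec X. a.c.c.(0 + 0\{a}) + b.X has moves —a→ q1, —b→ q0
  q1 = c.c.(0 + 0\{a}) has moves —c→ q2
  q2 = c.(0 + 0\{a}) has moves —c→ q3
  q3 = 0 + 0\{a} has moves (no moves)
Run σ = ⟨acca⟩ on P: start {p0}
  after a @ step 1: {p1}
  after c @ step 2: {p2}
  after c @ step 3: {p3}
  after a @ step 4: {p4}
  P completes σ.
Run σ = ⟨acca⟩ on Q: start {q0}
  after a @ step 1: {q1}
  after c @ step 2: {q2}
  after c @ step 3: {q3}
  after a @ step 4: ∅  — Q cannot continue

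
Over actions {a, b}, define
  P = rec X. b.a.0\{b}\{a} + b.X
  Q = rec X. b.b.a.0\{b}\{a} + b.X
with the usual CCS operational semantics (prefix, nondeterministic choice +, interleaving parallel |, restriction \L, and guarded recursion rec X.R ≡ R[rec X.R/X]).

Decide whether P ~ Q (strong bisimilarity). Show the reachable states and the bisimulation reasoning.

NO

P's transition system — 3 states:
  s0 = rec X. b.a.0\{b}\{a} + b.X ⊢ —b→ s0, —b→ s1
  s1 = a.0\{b}\{a} ⊢ —a→ s2
  s2 = 0\{b}\{a} ⊢ stopped
Q's transition system — 4 states:
  t0 = rec X. b.b.a.0\{b}\{a} + b.X ⊢ —b→ t0, —b→ t1
  t1 = b.a.0\{b}\{a} ⊢ —b→ t2
  t2 = a.0\{b}\{a} ⊢ —a→ t3
  t3 = 0\{b}\{a} ⊢ stopped
Partition-refinement fixed point:
  B0 = {s0}
  B1 = {s1, t2}
  B2 = {s2, t3}
  B3 = {t0}
  B4 = {t1}
s0 ∈ B0, t0 ∈ B3 → different blocks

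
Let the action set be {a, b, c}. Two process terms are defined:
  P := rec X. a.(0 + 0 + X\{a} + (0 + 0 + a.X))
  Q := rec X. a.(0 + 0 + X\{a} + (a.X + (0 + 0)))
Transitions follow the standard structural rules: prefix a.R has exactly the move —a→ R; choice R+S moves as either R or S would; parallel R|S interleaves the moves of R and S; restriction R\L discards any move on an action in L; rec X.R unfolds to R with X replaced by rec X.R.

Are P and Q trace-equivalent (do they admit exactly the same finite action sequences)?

LTS(P): 2 reachable states
  u0 = rec X. a.(0 + 0 + X\{a} + (0 + 0 + a.X)) ⊢ -a-> u1
  u1 = 0 + 0 + (rec X. a.(0 + 0 + X\{a} + (0 + 0 + a.X)))\{a} + (0 + 0 + a.(rec X. a.(0 + 0 + X\{a} + (0 + 0 + a.X)))) ⊢ -a-> u0
LTS(Q): 2 reachable states
  v0 = rec X. a.(0 + 0 + X\{a} + (a.X + (0 + 0))) ⊢ -a-> v1
  v1 = 0 + 0 + (rec X. a.(0 + 0 + X\{a} + (a.X + (0 + 0))))\{a} + (a.(rec X. a.(0 + 0 + X\{a} + (a.X + (0 + 0)))) + (0 + 0)) ⊢ -a-> v0
Partition-refinement fixed point:
  B0 = {u0, u1, v0, v1}
u0 ∈ B0, v0 ∈ B0 → same block
Bisimilar ⇒ trace-equivalent.

trace-equivalent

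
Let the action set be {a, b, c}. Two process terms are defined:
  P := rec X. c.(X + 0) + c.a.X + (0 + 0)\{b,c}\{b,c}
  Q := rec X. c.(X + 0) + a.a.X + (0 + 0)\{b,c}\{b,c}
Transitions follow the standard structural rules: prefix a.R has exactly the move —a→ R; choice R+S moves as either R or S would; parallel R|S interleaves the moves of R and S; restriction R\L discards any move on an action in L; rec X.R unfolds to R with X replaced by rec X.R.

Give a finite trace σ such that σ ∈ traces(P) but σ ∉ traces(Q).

cac

P's transition system — 3 states:
  s0 = rec X. c.(X + 0) + c.a.X + (0 + 0)\{b,c}\{b,c} :: --c--▸ s1, --c--▸ s2
  s1 = (rec X. c.(X + 0) + c.a.X + (0 + 0)\{b,c}\{b,c}) + 0 :: --c--▸ s1, --c--▸ s2
  s2 = a.(rec X. c.(X + 0) + c.a.X + (0 + 0)\{b,c}\{b,c}) :: --a--▸ s0
Q's transition system — 3 states:
  t0 = rec X. c.(X + 0) + a.a.X + (0 + 0)\{b,c}\{b,c} :: --a--▸ t1, --c--▸ t2
  t1 = a.(rec X. c.(X + 0) + a.a.X + (0 + 0)\{b,c}\{b,c}) :: --a--▸ t0
  t2 = (rec X. c.(X + 0) + a.a.X + (0 + 0)\{b,c}\{b,c}) + 0 :: --a--▸ t1, --c--▸ t2
Run σ = ⟨cac⟩ on P: start {s0}
  after c @ step 1: {s1, s2}
  after a @ step 2: {s0}
  after c @ step 3: {s1, s2}
  P completes σ.
Run σ = ⟨cac⟩ on Q: start {t0}
  after c @ step 1: {t2}
  after a @ step 2: {t1}
  after c @ step 3: ∅ (Q stuck)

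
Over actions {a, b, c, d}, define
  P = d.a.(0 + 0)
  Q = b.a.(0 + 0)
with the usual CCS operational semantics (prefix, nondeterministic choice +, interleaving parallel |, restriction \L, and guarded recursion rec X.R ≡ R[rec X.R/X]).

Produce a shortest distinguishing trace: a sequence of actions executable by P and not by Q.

P's transition system — 3 states:
  m0 = d.a.(0 + 0) has moves —d→ m1
  m1 = a.(0 + 0) has moves —a→ m2
  m2 = 0 + 0 has moves deadlocked
Q's transition system — 3 states:
  n0 = b.a.(0 + 0) has moves —b→ n1
  n1 = a.(0 + 0) has moves —a→ n2
  n2 = 0 + 0 has moves deadlocked
Run σ = ⟨d⟩ on P: start {m0}
  step 1 (d): {m1}
  ✓ P
Run σ = ⟨d⟩ on Q: start {n0}
  step 1 (d): ∅  — Q cannot continue

d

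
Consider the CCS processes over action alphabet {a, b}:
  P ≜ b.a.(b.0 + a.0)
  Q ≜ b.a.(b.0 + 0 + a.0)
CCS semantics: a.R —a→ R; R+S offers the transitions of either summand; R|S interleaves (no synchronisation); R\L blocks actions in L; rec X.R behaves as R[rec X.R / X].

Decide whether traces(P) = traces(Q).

P's transition system — 4 states:
  p0 = b.a.(b.0 + a.0) ⊢ —b→ p1
  p1 = a.(b.0 + a.0) ⊢ —a→ p2
  p2 = b.0 + a.0 ⊢ —a→ p3, —b→ p3
  p3 = 0 ⊢ ∅
Q's transition system — 4 states:
  q0 = b.a.(b.0 + 0 + a.0) ⊢ —b→ q1
  q1 = a.(b.0 + 0 + a.0) ⊢ —a→ q2
  q2 = b.0 + 0 + a.0 ⊢ —a→ q3, —b→ q3
  q3 = 0 ⊢ ∅
Partition-refinement fixed point:
  B0 = {p0, q0}
  B1 = {p1, q1}
  B2 = {p2, q2}
  B3 = {p3, q3}
p0 ∈ B0, q0 ∈ B0 → same block
Bisimilar ⇒ trace-equivalent.

traces(P) = traces(Q)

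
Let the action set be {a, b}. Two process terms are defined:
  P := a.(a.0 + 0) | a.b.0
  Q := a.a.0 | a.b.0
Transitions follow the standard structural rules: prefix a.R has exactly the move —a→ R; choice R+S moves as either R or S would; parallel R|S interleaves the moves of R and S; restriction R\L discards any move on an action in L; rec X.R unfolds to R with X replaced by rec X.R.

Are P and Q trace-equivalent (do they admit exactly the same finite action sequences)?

traces(P) = traces(Q)

Reachable graph of P (9 states):
  s0 = a.(a.0 + 0) | a.b.0 → -a-> s1, -a-> s2
  s1 = (a.0 + 0) | a.b.0 → -a-> s3, -a-> s4
  s2 = a.(a.0 + 0) | b.0 → -a-> s3, -b-> s5
  s3 = (a.0 + 0) | b.0 → -a-> s6, -b-> s7
  s4 = 0 | a.b.0 → -a-> s6
  s5 = a.(a.0 + 0) | 0 → -a-> s7
  s6 = 0 | b.0 → -b-> s8
  s7 = (a.0 + 0) | 0 → -a-> s8
  s8 = 0 | 0 → stopped
Reachable graph of Q (9 states):
  t0 = a.a.0 | a.b.0 → -a-> t1, -a-> t2
  t1 = a.0 | a.b.0 → -a-> t3, -a-> t4
  t2 = a.a.0 | b.0 → -a-> t4, -b-> t5
  t3 = 0 | a.b.0 → -a-> t6
  t4 = a.0 | b.0 → -a-> t6, -b-> t7
  t5 = a.a.0 | 0 → -a-> t7
  t6 = 0 | b.0 → -b-> t8
  t7 = a.0 | 0 → -a-> t8
  t8 = 0 | 0 → stopped
Bisimilarity quotient blocks:
  B0 = {s0, t0}
  B1 = {s2, t2}
  B2 = {s3, t4}
  B3 = {s6, t6}
  B4 = {s8, t8}
  B5 = {s7, t7}
  B6 = {s5, t5}
  B7 = {s1, t1}
  B8 = {s4, t3}
s0 ∈ B0, t0 ∈ B0 → same block
Bisimilar ⇒ trace-equivalent.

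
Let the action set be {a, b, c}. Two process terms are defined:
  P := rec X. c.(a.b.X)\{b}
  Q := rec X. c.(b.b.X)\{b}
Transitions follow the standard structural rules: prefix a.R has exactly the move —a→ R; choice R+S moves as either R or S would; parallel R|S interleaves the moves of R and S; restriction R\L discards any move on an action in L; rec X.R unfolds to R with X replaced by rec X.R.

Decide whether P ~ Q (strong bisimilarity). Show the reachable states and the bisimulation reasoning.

Reachable graph of P (3 states):
  u0 = rec X. c.(a.b.X)\{b} → ··c··> u1
  u1 = (a.b.(rec X. c.(a.b.X)\{b}))\{b} → ··a··> u2
  u2 = (b.(rec X. c.(a.b.X)\{b}))\{b} → (no moves)
Reachable graph of Q (2 states):
  v0 = rec X. c.(b.b.X)\{b} → ··c··> v1
  v1 = (b.b.(rec X. c.(b.b.X)\{b}))\{b} → (no moves)
Bisimilarity quotient blocks:
  B0 = {u0}
  B1 = {u1}
  B2 = {u2, v1}
  B3 = {v0}
u0 ∈ B0, v0 ∈ B3 → different blocks

P ≁ Q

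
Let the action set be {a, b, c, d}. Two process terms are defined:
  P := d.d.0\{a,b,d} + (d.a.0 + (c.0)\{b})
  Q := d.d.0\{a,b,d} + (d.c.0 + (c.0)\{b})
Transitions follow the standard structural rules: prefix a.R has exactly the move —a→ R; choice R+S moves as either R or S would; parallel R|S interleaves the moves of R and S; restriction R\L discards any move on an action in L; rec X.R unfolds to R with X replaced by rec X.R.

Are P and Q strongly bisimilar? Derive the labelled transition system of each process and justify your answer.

P's transition system — 6 states:
  m0 = d.d.0\{a,b,d} + (d.a.0 + (c.0)\{b}) → —c→ m1, —d→ m2, —d→ m3
  m1 = 0\{b} → ·
  m2 = a.0 → —a→ m4
  m3 = d.0\{a,b,d} → —d→ m5
  m4 = 0 → ·
  m5 = 0\{a,b,d} → ·
Q's transition system — 6 states:
  n0 = d.d.0\{a,b,d} + (d.c.0 + (c.0)\{b}) → —c→ n1, —d→ n2, —d→ n3
  n1 = 0\{b} → ·
  n2 = c.0 → —c→ n4
  n3 = d.0\{a,b,d} → —d→ n5
  n4 = 0 → ·
  n5 = 0\{a,b,d} → ·
Partition-refinement fixed point:
  B0 = {m0}
  B1 = {m2}
  B2 = {m1, m4, m5, n1, n4, n5}
  B3 = {m3, n3}
  B4 = {n0}
  B5 = {n2}
m0 ∈ B0, n0 ∈ B4 → different blocks

NO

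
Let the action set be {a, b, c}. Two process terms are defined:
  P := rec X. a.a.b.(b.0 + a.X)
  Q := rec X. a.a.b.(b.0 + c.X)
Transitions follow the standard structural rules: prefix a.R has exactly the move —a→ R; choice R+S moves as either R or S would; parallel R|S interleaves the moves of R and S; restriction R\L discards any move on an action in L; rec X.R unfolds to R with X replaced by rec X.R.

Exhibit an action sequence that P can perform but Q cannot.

aaba

LTS(P): 5 reachable states
  m0 = rec X. a.a.b.(b.0 + a.X) → --a--▸ m1
  m1 = a.b.(b.0 + a.(rec X. a.a.b.(b.0 + a.X))) → --a--▸ m2
  m2 = b.(b.0 + a.(rec X. a.a.b.(b.0 + a.X))) → --b--▸ m3
  m3 = b.0 + a.(rec X. a.a.b.(b.0 + a.X)) → --a--▸ m0, --b--▸ m4
  m4 = 0 → deadlocked
LTS(Q): 5 reachable states
  n0 = rec X. a.a.b.(b.0 + c.X) → --a--▸ n1
  n1 = a.b.(b.0 + c.(rec X. a.a.b.(b.0 + c.X))) → --a--▸ n2
  n2 = b.(b.0 + c.(rec X. a.a.b.(b.0 + c.X))) → --b--▸ n3
  n3 = b.0 + c.(rec X. a.a.b.(b.0 + c.X)) → --b--▸ n4, --c--▸ n0
  n4 = 0 → deadlocked
Executing aaba from P (initial set {m0}):
  after a @ step 1: {m1}
  after a @ step 2: {m2}
  after b @ step 3: {m3}
  after a @ step 4: {m0}
  — P admits the full trace.
Executing aaba from Q (initial set {n0}):
  after a @ step 1: {n1}
  after a @ step 2: {n2}
  after b @ step 3: {n3}
  after a @ step 4: ∅  — Q cannot continue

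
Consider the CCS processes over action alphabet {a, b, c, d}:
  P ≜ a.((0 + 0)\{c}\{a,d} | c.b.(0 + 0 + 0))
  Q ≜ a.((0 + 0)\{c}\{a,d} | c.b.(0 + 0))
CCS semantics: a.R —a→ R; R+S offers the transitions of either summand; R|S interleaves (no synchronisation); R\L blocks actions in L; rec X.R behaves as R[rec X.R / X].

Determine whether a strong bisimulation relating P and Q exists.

LTS(P): 4 reachable states
  u0 = a.((0 + 0)\{c}\{a,d} | c.b.(0 + 0 + 0)) | ··a··> u1
  u1 = (0 + 0)\{c}\{a,d} | c.b.(0 + 0 + 0) | ··c··> u2
  u2 = (0 + 0)\{c}\{a,d} | b.(0 + 0 + 0) | ··b··> u3
  u3 = (0 + 0)\{c}\{a,d} | (0 + 0 + 0) | ·
LTS(Q): 4 reachable states
  v0 = a.((0 + 0)\{c}\{a,d} | c.b.(0 + 0)) | ··a··> v1
  v1 = (0 + 0)\{c}\{a,d} | c.b.(0 + 0) | ··c··> v2
  v2 = (0 + 0)\{c}\{a,d} | b.(0 + 0) | ··b··> v3
  v3 = (0 + 0)\{c}\{a,d} | (0 + 0) | ·
Bisimilarity quotient blocks:
  B0 = {u0, v0}
  B1 = {u1, v1}
  B2 = {u2, v2}
  B3 = {u3, v3}
u0 ∈ B0, v0 ∈ B0 → same block

YES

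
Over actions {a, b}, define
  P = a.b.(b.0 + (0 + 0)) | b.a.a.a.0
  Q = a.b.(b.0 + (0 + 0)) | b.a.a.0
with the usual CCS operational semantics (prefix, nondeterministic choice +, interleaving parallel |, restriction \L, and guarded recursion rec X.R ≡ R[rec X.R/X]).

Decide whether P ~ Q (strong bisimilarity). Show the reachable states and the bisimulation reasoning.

NO

LTS(P): 20 reachable states
  s0 = a.b.(b.0 + (0 + 0)) | b.a.a.a.0 → =a=> s1, =b=> s2
  s1 = b.(b.0 + (0 + 0)) | b.a.a.a.0 → =b=> s3, =b=> s4
  s2 = a.b.(b.0 + (0 + 0)) | a.a.a.0 → =a=> s4, =a=> s5
  s3 = (b.0 + (0 + 0)) | b.a.a.a.0 → =b=> s6, =b=> s7
  s4 = b.(b.0 + (0 + 0)) | a.a.a.0 → =a=> s8, =b=> s6
  s5 = a.b.(b.0 + (0 + 0)) | a.a.0 → =a=> s8, =a=> s9
  s6 = (b.0 + (0 + 0)) | a.a.a.0 → =a=> s10, =b=> s11
  s7 = 0 | b.a.a.a.0 → =b=> s11
  s8 = b.(b.0 + (0 + 0)) | a.a.0 → =a=> s12, =b=> s10
  s9 = a.b.(b.0 + (0 + 0)) | a.0 → =a=> s12, =a=> s13
  s10 = (b.0 + (0 + 0)) | a.a.0 → =a=> s14, =b=> s15
  s11 = 0 | a.a.a.0 → =a=> s15
  s12 = b.(b.0 + (0 + 0)) | a.0 → =a=> s16, =b=> s14
  s13 = a.b.(b.0 + (0 + 0)) | 0 → =a=> s16
  s14 = (b.0 + (0 + 0)) | a.0 → =a=> s17, =b=> s18
  s15 = 0 | a.a.0 → =a=> s18
  s16 = b.(b.0 + (0 + 0)) | 0 → =b=> s17
  s17 = (b.0 + (0 + 0)) | 0 → =b=> s19
  s18 = 0 | a.0 → =a=> s19
  s19 = 0 | 0 → ∅
LTS(Q): 16 reachable states
  t0 = a.b.(b.0 + (0 + 0)) | b.a.a.0 → =a=> t1, =b=> t2
  t1 = b.(b.0 + (0 + 0)) | b.a.a.0 → =b=> t3, =b=> t4
  t2 = a.b.(b.0 + (0 + 0)) | a.a.0 → =a=> t4, =a=> t5
  t3 = (b.0 + (0 + 0)) | b.a.a.0 → =b=> t6, =b=> t7
  t4 = b.(b.0 + (0 + 0)) | a.a.0 → =a=> t8, =b=> t6
  t5 = a.b.(b.0 + (0 + 0)) | a.0 → =a=> t8, =a=> t9
  t6 = (b.0 + (0 + 0)) | a.a.0 → =a=> t10, =b=> t11
  t7 = 0 | b.a.a.0 → =b=> t11
  t8 = b.(b.0 + (0 + 0)) | a.0 → =a=> t12, =b=> t10
  t9 = a.b.(b.0 + (0 + 0)) | 0 → =a=> t12
  t10 = (b.0 + (0 + 0)) | a.0 → =a=> t13, =b=> t14
  t11 = 0 | a.a.0 → =a=> t14
  t12 = b.(b.0 + (0 + 0)) | 0 → =b=> t13
  t13 = (b.0 + (0 + 0)) | 0 → =b=> t15
  t14 = 0 | a.0 → =a=> t15
  t15 = 0 | 0 → ∅
Partition-refinement fixed point:
  B0 = {s0}
  B1 = {s1}
  B2 = {s4}
  B3 = {s8, t4}
  B4 = {s12, t8}
  B5 = {s14, t10}
  B6 = {s18, t14}
  B7 = {s19, t15}
  B8 = {s17, t13}
  B9 = {s16, t12}
  B10 = {s10, t6}
  B11 = {s15, t11}
  B12 = {s6}
  B13 = {s11}
  B14 = {s3}
  B15 = {s7}
  B16 = {s2}
  B17 = {s5, t2}
  B18 = {s9, t5}
  B19 = {s13, t9}
  B20 = {t0}
  B21 = {t1}
  B22 = {t3}
  B23 = {t7}
s0 ∈ B0, t0 ∈ B20 → different blocks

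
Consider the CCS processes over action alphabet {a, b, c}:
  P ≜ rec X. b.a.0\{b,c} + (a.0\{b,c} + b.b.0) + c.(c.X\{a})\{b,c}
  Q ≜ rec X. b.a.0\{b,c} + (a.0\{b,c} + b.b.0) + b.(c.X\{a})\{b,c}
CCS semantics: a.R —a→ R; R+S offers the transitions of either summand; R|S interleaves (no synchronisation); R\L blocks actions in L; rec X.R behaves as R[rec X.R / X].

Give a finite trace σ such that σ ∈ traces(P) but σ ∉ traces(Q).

c

Reachable graph of P (6 states):
  p0 = rec X. b.a.0\{b,c} + (a.0\{b,c} + b.b.0) + c.(c.X\{a})\{b,c} | =a=> p1, =b=> p2, =b=> p3, =c=> p4
  p1 = 0\{b,c} | deadlocked
  p2 = a.0\{b,c} | =a=> p1
  p3 = b.0 | =b=> p5
  p4 = (c.(rec X. b.a.0\{b,c} + (a.0\{b,c} + b.b.0) + c.(c.X\{a})\{b,c})\{a})\{b,c} | deadlocked
  p5 = 0 | deadlocked
Reachable graph of Q (6 states):
  q0 = rec X. b.a.0\{b,c} + (a.0\{b,c} + b.b.0) + b.(c.X\{a})\{b,c} | =a=> q1, =b=> q2, =b=> q3, =b=> q4
  q1 = 0\{b,c} | deadlocked
  q2 = (c.(rec X. b.a.0\{b,c} + (a.0\{b,c} + b.b.0) + b.(c.X\{a})\{b,c})\{a})\{b,c} | deadlocked
  q3 = a.0\{b,c} | =a=> q1
  q4 = b.0 | =b=> q5
  q5 = 0 | deadlocked
Run σ = ⟨c⟩ on P: start {p0}
  step 1 (c): {p4}
  ✓ P
Run σ = ⟨c⟩ on Q: start {q0}
  step 1 (c): ∅  — Q cannot continue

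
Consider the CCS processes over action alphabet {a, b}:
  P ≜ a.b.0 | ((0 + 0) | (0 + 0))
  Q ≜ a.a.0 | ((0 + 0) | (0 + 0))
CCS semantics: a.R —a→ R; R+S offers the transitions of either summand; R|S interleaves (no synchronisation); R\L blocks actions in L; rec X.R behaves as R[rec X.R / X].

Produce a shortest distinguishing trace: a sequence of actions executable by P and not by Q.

P's transition system — 3 states:
  m0 = a.b.0 | ((0 + 0) | (0 + 0)) has moves -a-> m1
  m1 = b.0 | ((0 + 0) | (0 + 0)) has moves -b-> m2
  m2 = 0 | ((0 + 0) | (0 + 0)) has moves ·
Q's transition system — 3 states:
  n0 = a.a.0 | ((0 + 0) | (0 + 0)) has moves -a-> n1
  n1 = a.0 | ((0 + 0) | (0 + 0)) has moves -a-> n2
  n2 = 0 | ((0 + 0) | (0 + 0)) has moves ·
Trace ⟨ab⟩ through P, begin at {m0}:
  step 1 (a): {m1}
  step 2 (b): {m2}
  — P admits the full trace.
Trace ⟨ab⟩ through Q, begin at {n0}:
  step 1 (a): {n1}
  step 2 (b): ∅  — Q cannot continue

ab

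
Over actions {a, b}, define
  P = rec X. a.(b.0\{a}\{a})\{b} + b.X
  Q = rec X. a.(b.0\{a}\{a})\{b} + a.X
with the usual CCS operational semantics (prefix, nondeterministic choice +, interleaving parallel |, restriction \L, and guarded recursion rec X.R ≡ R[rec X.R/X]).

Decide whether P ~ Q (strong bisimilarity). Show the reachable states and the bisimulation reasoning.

NO

P's transition system — 2 states:
  m0 = rec X. a.(b.0\{a}\{a})\{b} + b.X | -a-> m1, -b-> m0
  m1 = (b.0\{a}\{a})\{b} | ·
Q's transition system — 2 states:
  n0 = rec X. a.(b.0\{a}\{a})\{b} + a.X | -a-> n0, -a-> n1
  n1 = (b.0\{a}\{a})\{b} | ·
Partition-refinement fixed point:
  B0 = {m0}
  B1 = {m1, n1}
  B2 = {n0}
m0 ∈ B0, n0 ∈ B2 → different blocks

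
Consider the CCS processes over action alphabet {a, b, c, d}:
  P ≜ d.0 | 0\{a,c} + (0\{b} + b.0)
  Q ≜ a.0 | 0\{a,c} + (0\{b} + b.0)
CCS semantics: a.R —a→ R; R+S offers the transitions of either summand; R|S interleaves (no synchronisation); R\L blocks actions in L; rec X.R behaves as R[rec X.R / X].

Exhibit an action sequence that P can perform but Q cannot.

P's transition system — 3 states:
  m0 = d.0 | 0\{a,c} + (0\{b} + b.0) | =b=> m1, =d=> m2
  m1 = 0 | deadlocked
  m2 = 0 | 0\{a,c} | deadlocked
Q's transition system — 3 states:
  n0 = a.0 | 0\{a,c} + (0\{b} + b.0) | =a=> n1, =b=> n2
  n1 = 0 | 0\{a,c} | deadlocked
  n2 = 0 | deadlocked
Executing d from P (initial set {m0}):
  step 1 (d): {m2}
  P completes σ.
Executing d from Q (initial set {n0}):
  step 1 (d): ∅ (Q stuck)

d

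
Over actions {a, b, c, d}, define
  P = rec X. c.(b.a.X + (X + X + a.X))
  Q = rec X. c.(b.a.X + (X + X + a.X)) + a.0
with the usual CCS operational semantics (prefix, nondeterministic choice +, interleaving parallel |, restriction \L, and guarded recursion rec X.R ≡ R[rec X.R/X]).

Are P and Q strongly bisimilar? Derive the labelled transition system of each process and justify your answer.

NO

Reachable graph of P (3 states):
  p0 = rec X. c.(b.a.X + (X + X + a.X)) | —c→ p1
  p1 = b.a.(rec X. c.(b.a.X + (X + X + a.X))) + ((rec X. c.(b.a.X + (X + X + a.X))) + (rec X. c.(b.a.X + (X + X + a.X))) + a.(rec X. c.(b.a.X + (X + X + a.X)))) | —a→ p0, —b→ p2, —c→ p1
  p2 = a.(rec X. c.(b.a.X + (X + X + a.X))) | —a→ p0
Reachable graph of Q (4 states):
  q0 = rec X. c.(b.a.X + (X + X + a.X)) + a.0 | —a→ q1, —c→ q2
  q1 = 0 | ·
  q2 = b.a.(rec X. c.(b.a.X + (X + X + a.X)) + a.0) + ((rec X. c.(b.a.X + (X + X + a.X)) + a.0) + (rec X. c.(b.a.X + (X + X + a.X)) + a.0) + a.(rec X. c.(b.a.X + (X + X + a.X)) + a.0)) | —a→ q0, —a→ q1, —b→ q3, —c→ q2
  q3 = a.(rec X. c.(b.a.X + (X + X + a.X)) + a.0) | —a→ q0
Bisimilarity quotient blocks:
  B0 = {p0}
  B1 = {p1}
  B2 = {p2}
  B3 = {q0}
  B4 = {q1}
  B5 = {q2}
  B6 = {q3}
p0 ∈ B0, q0 ∈ B3 → different blocks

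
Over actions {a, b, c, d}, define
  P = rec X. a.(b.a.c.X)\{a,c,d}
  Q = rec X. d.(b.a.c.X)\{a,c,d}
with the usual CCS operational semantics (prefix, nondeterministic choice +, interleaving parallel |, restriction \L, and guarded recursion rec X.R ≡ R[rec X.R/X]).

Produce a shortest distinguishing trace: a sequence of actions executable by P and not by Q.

Reachable graph of P (3 states):
  m0 = rec X. a.(b.a.c.X)\{a,c,d} → =a=> m1
  m1 = (b.a.c.(rec X. a.(b.a.c.X)\{a,c,d}))\{a,c,d} → =b=> m2
  m2 = (a.c.(rec X. a.(b.a.c.X)\{a,c,d}))\{a,c,d} → ·
Reachable graph of Q (3 states):
  n0 = rec X. d.(b.a.c.X)\{a,c,d} → =d=> n1
  n1 = (b.a.c.(rec X. d.(b.a.c.X)\{a,c,d}))\{a,c,d} → =b=> n2
  n2 = (a.c.(rec X. d.(b.a.c.X)\{a,c,d}))\{a,c,d} → ·
Run σ = ⟨a⟩ on P: start {m0}
  step 1 (a): {m1}
  P completes σ.
Run σ = ⟨a⟩ on Q: start {n0}
  step 1 (a): ∅  — Q cannot continue

a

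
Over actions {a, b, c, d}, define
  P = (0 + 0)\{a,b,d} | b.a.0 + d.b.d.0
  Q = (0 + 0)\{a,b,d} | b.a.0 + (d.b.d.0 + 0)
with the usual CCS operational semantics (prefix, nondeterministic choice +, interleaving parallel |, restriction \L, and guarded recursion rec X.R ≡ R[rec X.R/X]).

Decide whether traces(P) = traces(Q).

LTS(P): 6 reachable states
  u0 = (0 + 0)\{a,b,d} | b.a.0 + d.b.d.0 ⊢ -b-> u1, -d-> u2
  u1 = (0 + 0)\{a,b,d} | a.0 ⊢ -a-> u3
  u2 = b.d.0 ⊢ -b-> u4
  u3 = (0 + 0)\{a,b,d} | 0 ⊢ ∅
  u4 = d.0 ⊢ -d-> u5
  u5 = 0 ⊢ ∅
LTS(Q): 6 reachable states
  v0 = (0 + 0)\{a,b,d} | b.a.0 + (d.b.d.0 + 0) ⊢ -b-> v1, -d-> v2
  v1 = (0 + 0)\{a,b,d} | a.0 ⊢ -a-> v3
  v2 = b.d.0 ⊢ -b-> v4
  v3 = (0 + 0)\{a,b,d} | 0 ⊢ ∅
  v4 = d.0 ⊢ -d-> v5
  v5 = 0 ⊢ ∅
Coarsest stable partition (strong bisimilarity classes):
  B0 = {u0, v0}
  B1 = {u1, v1}
  B2 = {u3, u5, v3, v5}
  B3 = {u2, v2}
  B4 = {u4, v4}
u0 ∈ B0, v0 ∈ B0 → same block
Bisimilar ⇒ trace-equivalent.

YES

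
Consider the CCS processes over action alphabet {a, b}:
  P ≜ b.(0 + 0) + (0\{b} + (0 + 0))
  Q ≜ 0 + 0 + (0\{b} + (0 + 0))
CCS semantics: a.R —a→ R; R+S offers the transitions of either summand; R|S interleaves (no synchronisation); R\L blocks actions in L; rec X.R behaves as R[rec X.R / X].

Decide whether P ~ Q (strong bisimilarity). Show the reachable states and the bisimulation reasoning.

LTS(P): 2 reachable states
  m0 = b.(0 + 0) + (0\{b} + (0 + 0)) → =b=> m1
  m1 = 0 + 0 → (no moves)
LTS(Q): 1 reachable states
  n0 = 0 + 0 + (0\{b} + (0 + 0)) → (no moves)
Bisimilarity quotient blocks:
  B0 = {m0}
  B1 = {m1, n0}
m0 ∈ B0, n0 ∈ B1 → different blocks

NO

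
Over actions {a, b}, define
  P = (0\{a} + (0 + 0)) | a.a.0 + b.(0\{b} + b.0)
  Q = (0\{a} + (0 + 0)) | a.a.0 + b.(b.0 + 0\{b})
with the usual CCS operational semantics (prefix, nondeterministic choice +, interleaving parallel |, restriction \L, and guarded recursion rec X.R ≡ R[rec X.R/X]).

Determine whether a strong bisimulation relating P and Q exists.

P's transition system — 5 states:
  u0 = (0\{a} + (0 + 0)) | a.a.0 + b.(0\{b} + b.0) ⊢ --a--▸ u1, --b--▸ u2
  u1 = (0\{a} + (0 + 0)) | a.0 ⊢ --a--▸ u3
  u2 = 0\{b} + b.0 ⊢ --b--▸ u4
  u3 = (0\{a} + (0 + 0)) | 0 ⊢ deadlocked
  u4 = 0 ⊢ deadlocked
Q's transition system — 5 states:
  v0 = (0\{a} + (0 + 0)) | a.a.0 + b.(b.0 + 0\{b}) ⊢ --a--▸ v1, --b--▸ v2
  v1 = (0\{a} + (0 + 0)) | a.0 ⊢ --a--▸ v3
  v2 = b.0 + 0\{b} ⊢ --b--▸ v4
  v3 = (0\{a} + (0 + 0)) | 0 ⊢ deadlocked
  v4 = 0 ⊢ deadlocked
Partition-refinement fixed point:
  B0 = {u0, v0}
  B1 = {u2, v2}
  B2 = {u3, u4, v3, v4}
  B3 = {u1, v1}
u0 ∈ B0, v0 ∈ B0 → same block

bisimilar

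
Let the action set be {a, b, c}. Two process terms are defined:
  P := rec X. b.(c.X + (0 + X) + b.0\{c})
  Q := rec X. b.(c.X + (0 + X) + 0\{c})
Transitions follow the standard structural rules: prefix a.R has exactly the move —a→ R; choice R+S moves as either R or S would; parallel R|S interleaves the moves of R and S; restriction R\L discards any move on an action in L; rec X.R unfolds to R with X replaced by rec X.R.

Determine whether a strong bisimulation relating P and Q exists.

NO

Reachable graph of P (3 states):
  u0 = rec X. b.(c.X + (0 + X) + b.0\{c}) :: =b=> u1
  u1 = c.(rec X. b.(c.X + (0 + X) + b.0\{c})) + (0 + (rec X. b.(c.X + (0 + X) + b.0\{c}))) + b.0\{c} :: =b=> u1, =b=> u2, =c=> u0
  u2 = 0\{c} :: ·
Reachable graph of Q (2 states):
  v0 = rec X. b.(c.X + (0 + X) + 0\{c}) :: =b=> v1
  v1 = c.(rec X. b.(c.X + (0 + X) + 0\{c})) + (0 + (rec X. b.(c.X + (0 + X) + 0\{c}))) + 0\{c} :: =b=> v1, =c=> v0
Coarsest stable partition (strong bisimilarity classes):
  B0 = {u0}
  B1 = {u1}
  B2 = {u2}
  B3 = {v0}
  B4 = {v1}
u0 ∈ B0, v0 ∈ B3 → different blocks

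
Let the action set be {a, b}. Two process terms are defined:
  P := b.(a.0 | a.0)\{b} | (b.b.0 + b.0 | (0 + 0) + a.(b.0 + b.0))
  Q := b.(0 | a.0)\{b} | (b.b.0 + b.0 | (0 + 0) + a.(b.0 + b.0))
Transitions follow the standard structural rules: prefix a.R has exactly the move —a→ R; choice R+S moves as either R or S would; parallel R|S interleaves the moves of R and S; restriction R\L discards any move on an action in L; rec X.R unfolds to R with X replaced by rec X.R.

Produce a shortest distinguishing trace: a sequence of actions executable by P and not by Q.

abaa

P's transition system — 25 states:
  p0 = b.(a.0 | a.0)\{b} | (b.b.0 + b.0 | (0 + 0) + a.(b.0 + b.0)) | ··a··> p1, ··b··> p2, ··b··> p3, ··b··> p4
  p1 = b.(a.0 | a.0)\{b} | (b.0 + b.0) | ··b··> p5, ··b··> p6
  p2 = (a.0 | a.0)\{b} | (b.b.0 + b.0 | (0 + 0) + a.(b.0 + b.0)) | ··a··> p5, ··a··> p7, ··a··> p8, ··b··> p10, ··b··> p9
  p3 = b.(a.0 | a.0)\{b} | (0 | (0 + 0)) | ··b··> p9
  p4 = b.(a.0 | a.0)\{b} | b.0 | ··b··> p10, ··b··> p6
  p5 = (a.0 | a.0)\{b} | (b.0 + b.0) | ··a··> p11, ··a··> p12, ··b··> p13
  p6 = b.(a.0 | a.0)\{b} | 0 | ··b··> p13
  p7 = (0 | a.0)\{b} | (b.b.0 + b.0 | (0 + 0) + a.(b.0 + b.0)) | ··a··> p11, ··a··> p14, ··b··> p15, ··b··> p16
  p8 = (a.0 | 0)\{b} | (b.b.0 + b.0 | (0 + 0) + a.(b.0 + b.0)) | ··a··> p12, ··a··> p14, ··b··> p17, ··b··> p18
  p9 = (a.0 | a.0)\{b} | (0 | (0 + 0)) | ··a··> p15, ··a··> p17
  p10 = (a.0 | a.0)\{b} | b.0 | ··a··> p16, ··a··> p18, ··b··> p13
  p11 = (0 | a.0)\{b} | (b.0 + b.0) | ··a··> p19, ··b··> p20
  p12 = (a.0 | 0)\{b} | (b.0 + b.0) | ··a··> p19, ··b··> p21
  p13 = (a.0 | a.0)\{b} | 0 | ··a··> p20, ··a··> p21
  p14 = (0 | 0)\{b} | (b.b.0 + b.0 | (0 + 0) + a.(b.0 + b.0)) | ··a··> p19, ··b··> p22, ··b··> p23
  p15 = (0 | a.0)\{b} | (0 | (0 + 0)) | ··a··> p22
  p16 = (0 | a.0)\{b} | b.0 | ··a··> p23, ··b··> p20
  p17 = (a.0 | 0)\{b} | (0 | (0 + 0)) | ··a··> p22
  p18 = (a.0 | 0)\{b} | b.0 | ··a··> p23, ··b··> p21
  p19 = (0 | 0)\{b} | (b.0 + b.0) | ··b··> p24
  p20 = (0 | a.0)\{b} | 0 | ··a··> p24
  p21 = (a.0 | 0)\{b} | 0 | ··a··> p24
  p22 = (0 | 0)\{b} | (0 | (0 + 0)) | ∅
  p23 = (0 | 0)\{b} | b.0 | ··b··> p24
  p24 = (0 | 0)\{b} | 0 | ∅
Q's transition system — 15 states:
  q0 = b.(0 | a.0)\{b} | (b.b.0 + b.0 | (0 + 0) + a.(b.0 + b.0)) | ··a··> q1, ··b··> q2, ··b··> q3, ··b··> q4
  q1 = b.(0 | a.0)\{b} | (b.0 + b.0) | ··b··> q5, ··b··> q6
  q2 = (0 | a.0)\{b} | (b.b.0 + b.0 | (0 + 0) + a.(b.0 + b.0)) | ··a··> q5, ··a··> q7, ··b··> q8, ··b··> q9
  q3 = b.(0 | a.0)\{b} | (0 | (0 + 0)) | ··b··> q8
  q4 = b.(0 | a.0)\{b} | b.0 | ··b··> q6, ··b··> q9
  q5 = (0 | a.0)\{b} | (b.0 + b.0) | ··a··> q10, ··b··> q11
  q6 = b.(0 | a.0)\{b} | 0 | ··b··> q11
  q7 = (0 | 0)\{b} | (b.b.0 + b.0 | (0 + 0) + a.(b.0 + b.0)) | ··a··> q10, ··b··> q12, ··b··> q13
  q8 = (0 | a.0)\{b} | (0 | (0 + 0)) | ··a··> q12
  q9 = (0 | a.0)\{b} | b.0 | ··a··> q13, ··b··> q11
  q10 = (0 | 0)\{b} | (b.0 + b.0) | ··b··> q14
  q11 = (0 | a.0)\{b} | 0 | ··a··> q14
  q12 = (0 | 0)\{b} | (0 | (0 + 0)) | ∅
  q13 = (0 | 0)\{b} | b.0 | ··b··> q14
  q14 = (0 | 0)\{b} | 0 | ∅
Executing abaa from P (initial set {p0}):
  after a @ step 1: {p1}
  after b @ step 2: {p5, p6}
  after a @ step 3: {p11, p12}
  after a @ step 4: {p19}
  — P admits the full trace.
Executing abaa from Q (initial set {q0}):
  after a @ step 1: {q1}
  after b @ step 2: {q5, q6}
  after a @ step 3: {q10}
  after a @ step 4: ∅  — Q cannot continue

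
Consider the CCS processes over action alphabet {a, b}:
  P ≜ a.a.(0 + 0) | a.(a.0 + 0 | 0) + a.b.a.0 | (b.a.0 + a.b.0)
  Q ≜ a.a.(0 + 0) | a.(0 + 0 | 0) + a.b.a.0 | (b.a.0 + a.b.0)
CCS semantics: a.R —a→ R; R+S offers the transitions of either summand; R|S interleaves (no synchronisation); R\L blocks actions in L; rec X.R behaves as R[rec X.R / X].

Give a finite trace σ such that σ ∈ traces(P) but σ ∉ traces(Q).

P's transition system — 24 states:
  u0 = a.a.(0 + 0) | a.(a.0 + 0 | 0) + a.b.a.0 | (b.a.0 + a.b.0) | ··a··> u1, ··a··> u2, ··a··> u3, ··a··> u4, ··b··> u5
  u1 = a.(0 + 0) | a.(a.0 + 0 | 0) | ··a··> u6, ··a··> u7
  u2 = a.a.(0 + 0) | (a.0 + 0 | 0) | ··a··> u7, ··a··> u8
  u3 = a.b.a.0 | b.0 | ··a··> u9, ··b··> u10
  u4 = b.a.0 | (b.a.0 + a.b.0) | ··a··> u9, ··b··> u11, ··b··> u12
  u5 = a.b.a.0 | a.0 | ··a··> u10, ··a··> u12
  u6 = (0 + 0) | a.(a.0 + 0 | 0) | ··a··> u13
  u7 = a.(0 + 0) | (a.0 + 0 | 0) | ··a··> u13, ··a··> u14
  u8 = a.a.(0 + 0) | 0 | ··a··> u14
  u9 = b.a.0 | b.0 | ··b··> u15, ··b··> u16
  u10 = a.b.a.0 | 0 | ··a··> u16
  u11 = a.0 | (b.a.0 + a.b.0) | ··a··> u15, ··a··> u17, ··b··> u18
  u12 = b.a.0 | a.0 | ··a··> u16, ··b··> u18
  u13 = (0 + 0) | (a.0 + 0 | 0) | ··a··> u19
  u14 = a.(0 + 0) | 0 | ··a··> u19
  u15 = a.0 | b.0 | ··a··> u20, ··b··> u21
  u16 = b.a.0 | 0 | ··b··> u21
  u17 = 0 | (b.a.0 + a.b.0) | ··a··> u20, ··b··> u22
  u18 = a.0 | a.0 | ··a··> u21, ··a··> u22
  u19 = (0 + 0) | 0 | (no moves)
  u20 = 0 | b.0 | ··b··> u23
  u21 = a.0 | 0 | ··a··> u23
  u22 = 0 | a.0 | ··a··> u23
  u23 = 0 | 0 | (no moves)
Q's transition system — 21 states:
  v0 = a.a.(0 + 0) | a.(0 + 0 | 0) + a.b.a.0 | (b.a.0 + a.b.0) | ··a··> v1, ··a··> v2, ··a··> v3, ··a··> v4, ··b··> v5
  v1 = a.(0 + 0) | a.(0 + 0 | 0) | ··a··> v6, ··a··> v7
  v2 = a.a.(0 + 0) | (0 + 0 | 0) | ··a··> v7
  v3 = a.b.a.0 | b.0 | ··a··> v8, ··b··> v9
  v4 = b.a.0 | (b.a.0 + a.b.0) | ··a··> v8, ··b··> v10, ··b··> v11
  v5 = a.b.a.0 | a.0 | ··a··> v11, ··a··> v9
  v6 = (0 + 0) | a.(0 + 0 | 0) | ··a··> v12
  v7 = a.(0 + 0) | (0 + 0 | 0) | ··a··> v12
  v8 = b.a.0 | b.0 | ··b··> v13, ··b··> v14
  v9 = a.b.a.0 | 0 | ··a··> v14
  v10 = a.0 | (b.a.0 + a.b.0) | ··a··> v13, ··a··> v15, ··b··> v16
  v11 = b.a.0 | a.0 | ··a··> v14, ··b··> v16
  v12 = (0 + 0) | (0 + 0 | 0) | (no moves)
  v13 = a.0 | b.0 | ··a··> v17, ··b··> v18
  v14 = b.a.0 | 0 | ··b··> v18
  v15 = 0 | (b.a.0 + a.b.0) | ··a··> v17, ··b··> v19
  v16 = a.0 | a.0 | ··a··> v18, ··a··> v19
  v17 = 0 | b.0 | ··b··> v20
  v18 = a.0 | 0 | ··a··> v20
  v19 = 0 | a.0 | ··a··> v20
  v20 = 0 | 0 | (no moves)
Trace ⟨aaaa⟩ through P, begin at {u0}:
  after a @ step 1: {u1, u2, u3, u4}
  after a @ step 2: {u6, u7, u8, u9}
  after a @ step 3: {u13, u14}
  after a @ step 4: {u19}
  P completes σ.
Trace ⟨aaaa⟩ through Q, begin at {v0}:
  after a @ step 1: {v1, v2, v3, v4}
  after a @ step 2: {v6, v7, v8}
  after a @ step 3: {v12}
  after a @ step 4: ∅  — Q cannot continue

aaaa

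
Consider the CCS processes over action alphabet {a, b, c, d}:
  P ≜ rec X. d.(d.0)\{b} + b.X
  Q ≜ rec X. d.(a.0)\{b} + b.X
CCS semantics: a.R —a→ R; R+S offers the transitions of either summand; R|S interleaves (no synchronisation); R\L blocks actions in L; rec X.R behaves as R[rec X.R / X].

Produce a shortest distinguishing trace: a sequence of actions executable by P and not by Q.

LTS(P): 3 reachable states
  u0 = rec X. d.(d.0)\{b} + b.X :: —b→ u0, —d→ u1
  u1 = (d.0)\{b} :: —d→ u2
  u2 = 0\{b} :: stopped
LTS(Q): 3 reachable states
  v0 = rec X. d.(a.0)\{b} + b.X :: —b→ v0, —d→ v1
  v1 = (a.0)\{b} :: —a→ v2
  v2 = 0\{b} :: stopped
Trace ⟨dd⟩ through P, begin at {u0}:
  after d @ step 1: {u1}
  after d @ step 2: {u2}
  P completes σ.
Trace ⟨dd⟩ through Q, begin at {v0}:
  after d @ step 1: {v1}
  after d @ step 2: no successor for Q

dd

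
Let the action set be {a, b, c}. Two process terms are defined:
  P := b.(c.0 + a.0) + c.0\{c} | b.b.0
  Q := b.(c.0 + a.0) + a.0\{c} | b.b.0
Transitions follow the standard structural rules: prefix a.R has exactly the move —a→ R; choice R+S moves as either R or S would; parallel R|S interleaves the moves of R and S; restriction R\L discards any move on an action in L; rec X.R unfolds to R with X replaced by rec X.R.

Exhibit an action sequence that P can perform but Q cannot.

P's transition system — 8 states:
  p0 = b.(c.0 + a.0) + c.0\{c} | b.b.0 | —b→ p1, —b→ p2, —c→ p3
  p1 = c.0 + a.0 | —a→ p4, —c→ p4
  p2 = c.0\{c} | b.0 | —b→ p5, —c→ p6
  p3 = 0\{c} | b.b.0 | —b→ p6
  p4 = 0 | deadlocked
  p5 = c.0\{c} | 0 | —c→ p7
  p6 = 0\{c} | b.0 | —b→ p7
  p7 = 0\{c} | 0 | deadlocked
Q's transition system — 8 states:
  q0 = b.(c.0 + a.0) + a.0\{c} | b.b.0 | —a→ q1, —b→ q2, —b→ q3
  q1 = 0\{c} | b.b.0 | —b→ q4
  q2 = a.0\{c} | b.0 | —a→ q4, —b→ q5
  q3 = c.0 + a.0 | —a→ q6, —c→ q6
  q4 = 0\{c} | b.0 | —b→ q7
  q5 = a.0\{c} | 0 | —a→ q7
  q6 = 0 | deadlocked
  q7 = 0\{c} | 0 | deadlocked
Trace ⟨c⟩ through P, begin at {p0}:
  step 1 (c): {p3}
  — P admits the full trace.
Trace ⟨c⟩ through Q, begin at {q0}:
  step 1 (c): ∅ (Q stuck)

c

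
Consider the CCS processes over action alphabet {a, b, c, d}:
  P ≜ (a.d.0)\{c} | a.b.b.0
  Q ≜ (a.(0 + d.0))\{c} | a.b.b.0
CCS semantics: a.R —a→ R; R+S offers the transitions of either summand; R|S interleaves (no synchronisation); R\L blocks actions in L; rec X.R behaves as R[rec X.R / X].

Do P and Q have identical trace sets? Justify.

YES

LTS(P): 12 reachable states
  p0 = (a.d.0)\{c} | a.b.b.0 has moves -a-> p1, -a-> p2
  p1 = (a.d.0)\{c} | b.b.0 has moves -a-> p3, -b-> p4
  p2 = (d.0)\{c} | a.b.b.0 has moves -a-> p3, -d-> p5
  p3 = (d.0)\{c} | b.b.0 has moves -b-> p6, -d-> p7
  p4 = (a.d.0)\{c} | b.0 has moves -a-> p6, -b-> p8
  p5 = 0\{c} | a.b.b.0 has moves -a-> p7
  p6 = (d.0)\{c} | b.0 has moves -b-> p9, -d-> p10
  p7 = 0\{c} | b.b.0 has moves -b-> p10
  p8 = (a.d.0)\{c} | 0 has moves -a-> p9
  p9 = (d.0)\{c} | 0 has moves -d-> p11
  p10 = 0\{c} | b.0 has moves -b-> p11
  p11 = 0\{c} | 0 has moves deadlocked
LTS(Q): 12 reachable states
  q0 = (a.(0 + d.0))\{c} | a.b.b.0 has moves -a-> q1, -a-> q2
  q1 = (0 + d.0)\{c} | a.b.b.0 has moves -a-> q3, -d-> q4
  q2 = (a.(0 + d.0))\{c} | b.b.0 has moves -a-> q3, -b-> q5
  q3 = (0 + d.0)\{c} | b.b.0 has moves -b-> q6, -d-> q7
  q4 = 0\{c} | a.b.b.0 has moves -a-> q7
  q5 = (a.(0 + d.0))\{c} | b.0 has moves -a-> q6, -b-> q8
  q6 = (0 + d.0)\{c} | b.0 has moves -b-> q9, -d-> q10
  q7 = 0\{c} | b.b.0 has moves -b-> q10
  q8 = (a.(0 + d.0))\{c} | 0 has moves -a-> q9
  q9 = (0 + d.0)\{c} | 0 has moves -d-> q11
  q10 = 0\{c} | b.0 has moves -b-> q11
  q11 = 0\{c} | 0 has moves deadlocked
Bisimilarity quotient blocks:
  B0 = {p0, q0}
  B1 = {p1, q2}
  B2 = {p3, q3}
  B3 = {p7, q7}
  B4 = {p10, q10}
  B5 = {p11, q11}
  B6 = {p6, q6}
  B7 = {p9, q9}
  B8 = {p4, q5}
  B9 = {p8, q8}
  B10 = {p2, q1}
  B11 = {p5, q4}
p0 ∈ B0, q0 ∈ B0 → same block
Bisimilar ⇒ trace-equivalent.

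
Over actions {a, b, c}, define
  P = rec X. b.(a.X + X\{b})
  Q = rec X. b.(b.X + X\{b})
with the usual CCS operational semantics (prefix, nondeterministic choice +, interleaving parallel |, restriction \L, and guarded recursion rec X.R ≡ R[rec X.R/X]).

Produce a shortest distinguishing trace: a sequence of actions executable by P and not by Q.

LTS(P): 2 reachable states
  m0 = rec X. b.(a.X + X\{b}) | -b-> m1
  m1 = a.(rec X. b.(a.X + X\{b})) + (rec X. b.(a.X + X\{b}))\{b} | -a-> m0
LTS(Q): 2 reachable states
  n0 = rec X. b.(b.X + X\{b}) | -b-> n1
  n1 = b.(rec X. b.(b.X + X\{b})) + (rec X. b.(b.X + X\{b}))\{b} | -b-> n0
Trace ⟨ba⟩ through P, begin at {m0}:
  after b @ step 1: {m1}
  after a @ step 2: {m0}
  ✓ P
Trace ⟨ba⟩ through Q, begin at {n0}:
  after b @ step 1: {n1}
  after a @ step 2: ∅  — Q cannot continue

ba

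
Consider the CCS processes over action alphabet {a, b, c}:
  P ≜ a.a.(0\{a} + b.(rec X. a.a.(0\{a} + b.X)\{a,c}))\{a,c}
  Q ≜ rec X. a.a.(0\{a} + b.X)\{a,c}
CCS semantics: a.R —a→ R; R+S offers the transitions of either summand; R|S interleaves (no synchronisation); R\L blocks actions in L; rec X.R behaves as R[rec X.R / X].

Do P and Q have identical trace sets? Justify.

YES

P's transition system — 4 states:
  p0 = a.a.(0\{a} + b.(rec X. a.a.(0\{a} + b.X)\{a,c}))\{a,c} :: --a--▸ p1
  p1 = a.(0\{a} + b.(rec X. a.a.(0\{a} + b.X)\{a,c}))\{a,c} :: --a--▸ p2
  p2 = (0\{a} + b.(rec X. a.a.(0\{a} + b.X)\{a,c}))\{a,c} :: --b--▸ p3
  p3 = (rec X. a.a.(0\{a} + b.X)\{a,c})\{a,c} :: (no moves)
Q's transition system — 4 states:
  q0 = rec X. a.a.(0\{a} + b.X)\{a,c} :: --a--▸ q1
  q1 = a.(0\{a} + b.(rec X. a.a.(0\{a} + b.X)\{a,c}))\{a,c} :: --a--▸ q2
  q2 = (0\{a} + b.(rec X. a.a.(0\{a} + b.X)\{a,c}))\{a,c} :: --b--▸ q3
  q3 = (rec X. a.a.(0\{a} + b.X)\{a,c})\{a,c} :: (no moves)
Bisimilarity quotient blocks:
  B0 = {p0, q0}
  B1 = {p1, q1}
  B2 = {p2, q2}
  B3 = {p3, q3}
p0 ∈ B0, q0 ∈ B0 → same block
Bisimilar ⇒ trace-equivalent.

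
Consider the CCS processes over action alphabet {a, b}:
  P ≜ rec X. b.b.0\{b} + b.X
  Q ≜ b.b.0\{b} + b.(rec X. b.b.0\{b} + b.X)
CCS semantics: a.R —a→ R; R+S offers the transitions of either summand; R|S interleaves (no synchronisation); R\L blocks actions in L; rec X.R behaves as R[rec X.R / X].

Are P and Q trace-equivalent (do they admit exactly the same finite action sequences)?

YES

P's transition system — 3 states:
  s0 = rec X. b.b.0\{b} + b.X has moves =b=> s0, =b=> s1
  s1 = b.0\{b} has moves =b=> s2
  s2 = 0\{b} has moves deadlocked
Q's transition system — 4 states:
  t0 = b.b.0\{b} + b.(rec X. b.b.0\{b} + b.X) has moves =b=> t1, =b=> t2
  t1 = b.0\{b} has moves =b=> t3
  t2 = rec X. b.b.0\{b} + b.X has moves =b=> t1, =b=> t2
  t3 = 0\{b} has moves deadlocked
Partition-refinement fixed point:
  B0 = {s0, t0, t2}
  B1 = {s1, t1}
  B2 = {s2, t3}
s0 ∈ B0, t0 ∈ B0 → same block
Bisimilar ⇒ trace-equivalent.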